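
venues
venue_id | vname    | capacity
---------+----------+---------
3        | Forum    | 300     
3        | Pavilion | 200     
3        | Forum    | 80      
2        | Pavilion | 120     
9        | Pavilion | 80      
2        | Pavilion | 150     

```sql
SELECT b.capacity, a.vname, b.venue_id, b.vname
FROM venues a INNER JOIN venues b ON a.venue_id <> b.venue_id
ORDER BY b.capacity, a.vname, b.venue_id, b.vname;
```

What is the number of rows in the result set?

22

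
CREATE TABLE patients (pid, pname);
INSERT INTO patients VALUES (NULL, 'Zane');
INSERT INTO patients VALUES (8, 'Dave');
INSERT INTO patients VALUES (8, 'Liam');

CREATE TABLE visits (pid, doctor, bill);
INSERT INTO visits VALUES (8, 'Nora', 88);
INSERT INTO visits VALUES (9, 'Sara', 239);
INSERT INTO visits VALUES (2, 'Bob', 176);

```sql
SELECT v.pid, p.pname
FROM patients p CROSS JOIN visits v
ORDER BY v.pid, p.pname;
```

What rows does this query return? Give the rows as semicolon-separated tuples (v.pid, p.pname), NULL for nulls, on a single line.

(2, Dave); (2, Liam); (2, Zane); (8, Dave); (8, Liam); (8, Zane); (9, Dave); (9, Liam); (9, Zane)

CROSS JOIN pairs every row of `patients` with every row of `visits`: 3 × 3 = 9 rows.
After projecting and ordering:
v.pid | p.pname
2 | Dave
2 | Liam
2 | Zane
8 | Dave
8 | Liam
8 | Zane
9 | Dave
9 | Liam
9 | Zane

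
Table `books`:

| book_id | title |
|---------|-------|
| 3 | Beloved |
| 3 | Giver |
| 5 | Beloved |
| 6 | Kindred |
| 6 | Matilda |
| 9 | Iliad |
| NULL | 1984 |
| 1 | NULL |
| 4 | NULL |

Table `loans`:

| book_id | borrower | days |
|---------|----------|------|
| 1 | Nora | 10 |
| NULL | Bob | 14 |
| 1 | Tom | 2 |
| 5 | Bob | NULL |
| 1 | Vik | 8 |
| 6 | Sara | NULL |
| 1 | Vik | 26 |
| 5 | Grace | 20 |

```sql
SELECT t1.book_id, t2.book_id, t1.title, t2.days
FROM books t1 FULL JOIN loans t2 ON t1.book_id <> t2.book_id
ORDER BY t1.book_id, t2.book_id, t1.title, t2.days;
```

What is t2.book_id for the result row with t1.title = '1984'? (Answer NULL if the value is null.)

FULL OUTER JOIN keeps every row from both sides; unmatched rows get NULL for the other side's columns.
Matching on t1.book_id <> t2.book_id. A NULL in a compared column never satisfies the condition.
Matched pairs: 48; unmatched t1 rows kept: 1; unmatched t2 rows kept: 1.

NULL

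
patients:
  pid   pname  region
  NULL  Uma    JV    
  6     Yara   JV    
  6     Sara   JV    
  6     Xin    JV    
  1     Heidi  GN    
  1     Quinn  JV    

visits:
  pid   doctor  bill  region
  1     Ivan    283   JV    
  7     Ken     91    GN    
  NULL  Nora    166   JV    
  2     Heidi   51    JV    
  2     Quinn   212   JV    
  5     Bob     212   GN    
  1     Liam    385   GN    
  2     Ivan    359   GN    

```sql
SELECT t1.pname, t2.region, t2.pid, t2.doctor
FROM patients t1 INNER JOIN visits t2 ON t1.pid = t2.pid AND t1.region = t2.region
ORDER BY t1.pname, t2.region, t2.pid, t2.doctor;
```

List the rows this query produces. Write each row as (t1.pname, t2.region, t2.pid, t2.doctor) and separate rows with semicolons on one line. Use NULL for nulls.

INNER JOIN keeps only pairs where the ON condition holds.
Matching on t1.pid = t2.pid AND t1.region = t2.region. A NULL in a compared column never satisfies the condition.
- pid=NULL, region=JV: no matching t2 row, dropped.
- pid=6, region=JV: no matching t2 row, dropped.
- pid=6, region=JV: no matching t2 row, dropped.
- pid=6, region=JV: no matching t2 row, dropped.
- pid=1, region=GN: 1 matching t2 row(s), so 1 row(s) emitted.
- pid=1, region=JV: 1 matching t2 row(s), so 1 row(s) emitted.
After projecting and ordering:
t1.pname | t2.region | t2.pid | t2.doctor
Heidi | GN | 1 | Liam
Quinn | JV | 1 | Ivan

(Heidi, GN, 1, Liam); (Quinn, JV, 1, Ivan)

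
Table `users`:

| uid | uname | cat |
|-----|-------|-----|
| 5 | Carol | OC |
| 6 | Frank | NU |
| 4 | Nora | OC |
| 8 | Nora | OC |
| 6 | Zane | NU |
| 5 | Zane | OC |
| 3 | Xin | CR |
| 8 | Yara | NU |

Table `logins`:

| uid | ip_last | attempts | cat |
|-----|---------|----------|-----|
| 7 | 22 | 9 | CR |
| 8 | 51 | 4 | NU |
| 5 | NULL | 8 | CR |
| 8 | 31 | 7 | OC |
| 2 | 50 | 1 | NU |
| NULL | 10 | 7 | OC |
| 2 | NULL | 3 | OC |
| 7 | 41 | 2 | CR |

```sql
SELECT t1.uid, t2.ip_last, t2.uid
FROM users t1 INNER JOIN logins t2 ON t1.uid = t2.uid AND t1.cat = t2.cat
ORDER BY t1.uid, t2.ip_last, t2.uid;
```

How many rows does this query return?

2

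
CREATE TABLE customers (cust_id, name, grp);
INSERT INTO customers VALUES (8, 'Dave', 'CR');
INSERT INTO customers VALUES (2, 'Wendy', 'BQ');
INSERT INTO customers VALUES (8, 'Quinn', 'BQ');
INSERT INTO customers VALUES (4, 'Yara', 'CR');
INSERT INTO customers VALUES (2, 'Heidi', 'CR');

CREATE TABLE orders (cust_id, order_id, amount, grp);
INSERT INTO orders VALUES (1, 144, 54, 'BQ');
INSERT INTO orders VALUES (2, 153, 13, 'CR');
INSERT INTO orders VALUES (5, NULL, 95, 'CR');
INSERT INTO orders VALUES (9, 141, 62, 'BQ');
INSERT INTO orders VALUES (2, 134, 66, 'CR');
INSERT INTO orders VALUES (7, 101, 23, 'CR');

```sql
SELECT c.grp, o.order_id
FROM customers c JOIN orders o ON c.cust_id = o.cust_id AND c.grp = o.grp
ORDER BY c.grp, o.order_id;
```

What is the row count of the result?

INNER JOIN keeps only pairs where the ON condition holds.
Matching on c.cust_id = o.cust_id AND c.grp = o.grp.
- c[0] cust_id=8, grp=CR → no match; dropped.
- c[1] cust_id=2, grp=BQ → no match; dropped.
- c[2] cust_id=8, grp=BQ → no match; dropped.
- c[3] cust_id=4, grp=CR → no match; dropped.
- c[4] cust_id=2, grp=CR → 2 match(es) in o → 2 row(s).
Total: 2 rows.

2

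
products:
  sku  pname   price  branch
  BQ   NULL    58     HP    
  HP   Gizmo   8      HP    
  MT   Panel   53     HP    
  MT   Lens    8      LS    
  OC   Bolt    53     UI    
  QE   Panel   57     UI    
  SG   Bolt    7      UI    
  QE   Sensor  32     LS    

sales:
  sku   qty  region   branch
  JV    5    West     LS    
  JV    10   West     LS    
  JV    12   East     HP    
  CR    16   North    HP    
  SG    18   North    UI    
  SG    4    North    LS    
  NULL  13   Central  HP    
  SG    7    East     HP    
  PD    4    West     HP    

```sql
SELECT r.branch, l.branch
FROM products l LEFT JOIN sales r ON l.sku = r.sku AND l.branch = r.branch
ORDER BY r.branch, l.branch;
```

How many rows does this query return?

LEFT JOIN keeps every row from `products`; unmatched rows get NULL for `sales`'s columns.
Matching on l.sku = r.sku AND l.branch = r.branch. A NULL in a compared column never satisfies the condition.
Matched pairs: 1; unmatched l rows kept: 7.
Total: 1 matched + 7 padded = 8 rows.

8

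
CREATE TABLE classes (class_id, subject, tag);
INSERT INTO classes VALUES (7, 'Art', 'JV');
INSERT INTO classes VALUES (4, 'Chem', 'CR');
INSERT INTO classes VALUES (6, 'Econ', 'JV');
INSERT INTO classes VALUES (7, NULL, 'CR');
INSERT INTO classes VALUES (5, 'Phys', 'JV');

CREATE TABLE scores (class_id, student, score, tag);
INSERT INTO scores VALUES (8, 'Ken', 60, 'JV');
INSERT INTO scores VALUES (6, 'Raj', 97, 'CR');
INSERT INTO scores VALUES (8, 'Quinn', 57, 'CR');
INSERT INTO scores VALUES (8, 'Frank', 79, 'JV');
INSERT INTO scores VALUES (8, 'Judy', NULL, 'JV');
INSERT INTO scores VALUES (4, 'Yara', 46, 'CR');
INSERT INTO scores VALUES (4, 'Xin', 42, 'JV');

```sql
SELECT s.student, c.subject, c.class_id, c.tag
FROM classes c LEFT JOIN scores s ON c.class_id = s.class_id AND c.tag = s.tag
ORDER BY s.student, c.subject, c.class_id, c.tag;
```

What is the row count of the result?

5

LEFT JOIN keeps every row from `classes`; unmatched rows get NULL for `scores`'s columns.
Matching on c.class_id = s.class_id AND c.tag = s.tag.
Matched pairs: 1; unmatched c rows kept: 4.
Total: 1 matched + 4 padded = 5 rows.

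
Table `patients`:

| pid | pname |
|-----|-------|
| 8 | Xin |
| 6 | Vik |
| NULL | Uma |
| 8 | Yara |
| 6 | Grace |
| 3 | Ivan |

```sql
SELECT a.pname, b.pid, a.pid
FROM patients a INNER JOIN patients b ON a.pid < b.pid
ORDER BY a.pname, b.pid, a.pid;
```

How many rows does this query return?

8

INNER JOIN keeps only pairs where the ON condition holds.
Matching on a.pid < b.pid. A NULL in a compared column never satisfies the condition.
- a row (pid=8): no match → dropped.
- a row (pid=6): matches 2 b row(s) → 2 output row(s).
- a row (pid=NULL): no match → dropped.
- a row (pid=8): no match → dropped.
- a row (pid=6): matches 2 b row(s) → 2 output row(s).
- a row (pid=3): matches 4 b row(s) → 4 output row(s).
Total: 8 rows.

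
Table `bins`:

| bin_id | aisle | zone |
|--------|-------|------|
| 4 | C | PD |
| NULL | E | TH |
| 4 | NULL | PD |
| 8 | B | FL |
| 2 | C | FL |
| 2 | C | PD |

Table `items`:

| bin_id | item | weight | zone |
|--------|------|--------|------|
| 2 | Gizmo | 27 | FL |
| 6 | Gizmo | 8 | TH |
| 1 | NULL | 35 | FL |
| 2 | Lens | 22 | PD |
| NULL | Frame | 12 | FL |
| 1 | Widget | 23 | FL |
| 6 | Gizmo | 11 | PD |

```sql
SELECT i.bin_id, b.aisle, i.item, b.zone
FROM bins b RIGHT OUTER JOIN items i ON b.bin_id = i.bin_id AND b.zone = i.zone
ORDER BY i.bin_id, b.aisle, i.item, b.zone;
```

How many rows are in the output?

RIGHT JOIN keeps every row from `items`; unmatched rows get NULL for `bins`'s columns.
Matching on b.bin_id = i.bin_id AND b.zone = i.zone. A NULL in a compared column never satisfies the condition.
- bin_id=4, zone=PD: no matching i row.
- bin_id=NULL, zone=TH: no matching i row.
- bin_id=4, zone=PD: no matching i row.
- bin_id=8, zone=FL: no matching i row.
- bin_id=2, zone=FL: 1 matching i row(s), so 1 row(s) emitted.
- bin_id=2, zone=PD: 1 matching i row(s), so 1 row(s) emitted.
- 5 row(s) from i found no b partner → padded with NULL.
Total: 2 matched + 5 padded = 7 rows.

7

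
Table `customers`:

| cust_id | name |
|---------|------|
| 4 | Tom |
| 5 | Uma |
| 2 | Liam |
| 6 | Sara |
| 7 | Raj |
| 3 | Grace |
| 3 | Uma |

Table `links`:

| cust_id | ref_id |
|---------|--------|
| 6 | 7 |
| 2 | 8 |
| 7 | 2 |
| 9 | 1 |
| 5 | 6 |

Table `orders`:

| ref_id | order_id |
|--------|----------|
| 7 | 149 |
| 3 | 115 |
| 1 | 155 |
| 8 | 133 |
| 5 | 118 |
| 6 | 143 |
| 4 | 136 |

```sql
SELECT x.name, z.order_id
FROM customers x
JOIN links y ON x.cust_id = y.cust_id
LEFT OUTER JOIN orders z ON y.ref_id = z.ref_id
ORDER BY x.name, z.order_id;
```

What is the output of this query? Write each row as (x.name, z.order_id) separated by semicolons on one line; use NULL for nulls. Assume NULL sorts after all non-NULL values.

Joins associate left-to-right: customers INNER JOIN links on cust_id gives 4 intermediate row(s).
Then LEFT JOIN `orders z` on ref_id: each of those 4 rows is kept; rows whose y.ref_id has no match in z get NULL for z's columns.

(Liam, 133); (Raj, NULL); (Sara, 149); (Uma, 143)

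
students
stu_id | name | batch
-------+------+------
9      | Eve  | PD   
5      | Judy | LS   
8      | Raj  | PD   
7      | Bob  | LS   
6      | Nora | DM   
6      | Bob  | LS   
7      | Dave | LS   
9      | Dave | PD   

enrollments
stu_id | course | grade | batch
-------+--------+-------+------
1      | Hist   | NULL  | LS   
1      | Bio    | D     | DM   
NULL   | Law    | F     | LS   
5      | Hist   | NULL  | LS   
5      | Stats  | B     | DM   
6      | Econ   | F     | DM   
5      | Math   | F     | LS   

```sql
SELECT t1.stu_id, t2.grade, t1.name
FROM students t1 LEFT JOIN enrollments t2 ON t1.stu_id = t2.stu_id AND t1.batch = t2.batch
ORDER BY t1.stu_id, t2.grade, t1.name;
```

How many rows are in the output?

9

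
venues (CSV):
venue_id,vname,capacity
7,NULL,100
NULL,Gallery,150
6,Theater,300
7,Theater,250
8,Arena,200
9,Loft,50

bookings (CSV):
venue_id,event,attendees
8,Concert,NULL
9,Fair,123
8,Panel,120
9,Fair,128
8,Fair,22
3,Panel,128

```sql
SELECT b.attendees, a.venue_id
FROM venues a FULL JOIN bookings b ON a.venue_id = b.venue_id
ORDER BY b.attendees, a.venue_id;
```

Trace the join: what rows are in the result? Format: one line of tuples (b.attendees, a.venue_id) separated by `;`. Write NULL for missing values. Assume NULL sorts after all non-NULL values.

(22, 8); (120, 8); (123, 9); (128, 9); (128, NULL); (NULL, 6); (NULL, 7); (NULL, 7); (NULL, 8); (NULL, NULL)

FULL OUTER JOIN keeps every row from both sides; unmatched rows get NULL for the other side's columns.
Matching on a.venue_id = b.venue_id. A NULL in a compared column never satisfies the condition.
- venue_id=7: no b row matches, row kept with b columns NULL.
- venue_id=NULL: no b row matches, row kept with b columns NULL.
- venue_id=6: no b row matches, row kept with b columns NULL.
- venue_id=7: no b row matches, row kept with b columns NULL.
- venue_id=8: 3 matching b row(s), so 3 row(s) emitted.
- venue_id=9: 2 matching b row(s), so 2 row(s) emitted.
- plus 1 unmatched b row(s), each kept with NULL a columns.
After projecting and ordering:
b.attendees | a.venue_id
22 | 8
120 | 8
123 | 9
128 | 9
128 | NULL
NULL | 6
NULL | 7
NULL | 7
NULL | 8
NULL | NULL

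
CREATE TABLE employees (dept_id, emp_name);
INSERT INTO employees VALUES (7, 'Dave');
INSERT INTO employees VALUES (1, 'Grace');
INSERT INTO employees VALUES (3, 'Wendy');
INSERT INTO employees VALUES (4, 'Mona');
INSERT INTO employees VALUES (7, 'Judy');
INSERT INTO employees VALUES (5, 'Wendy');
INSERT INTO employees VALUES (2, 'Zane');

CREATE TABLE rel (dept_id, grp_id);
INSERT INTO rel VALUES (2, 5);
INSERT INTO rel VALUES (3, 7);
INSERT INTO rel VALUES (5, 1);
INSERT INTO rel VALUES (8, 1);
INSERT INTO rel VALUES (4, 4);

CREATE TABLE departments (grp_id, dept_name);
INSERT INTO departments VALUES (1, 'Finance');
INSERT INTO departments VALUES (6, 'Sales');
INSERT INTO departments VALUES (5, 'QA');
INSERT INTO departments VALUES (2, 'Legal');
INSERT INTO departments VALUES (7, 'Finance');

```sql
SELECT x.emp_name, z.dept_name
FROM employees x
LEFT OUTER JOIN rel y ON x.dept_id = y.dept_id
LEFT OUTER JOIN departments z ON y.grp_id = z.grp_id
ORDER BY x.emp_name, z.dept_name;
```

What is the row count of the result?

Joins associate left-to-right: employees LEFT JOIN rel on dept_id gives 7 intermediate row(s).
Then LEFT JOIN `departments z` on grp_id: each of those 7 rows is kept; rows whose y.grp_id has no match in z get NULL for z's columns.
Result: 7 row(s).

7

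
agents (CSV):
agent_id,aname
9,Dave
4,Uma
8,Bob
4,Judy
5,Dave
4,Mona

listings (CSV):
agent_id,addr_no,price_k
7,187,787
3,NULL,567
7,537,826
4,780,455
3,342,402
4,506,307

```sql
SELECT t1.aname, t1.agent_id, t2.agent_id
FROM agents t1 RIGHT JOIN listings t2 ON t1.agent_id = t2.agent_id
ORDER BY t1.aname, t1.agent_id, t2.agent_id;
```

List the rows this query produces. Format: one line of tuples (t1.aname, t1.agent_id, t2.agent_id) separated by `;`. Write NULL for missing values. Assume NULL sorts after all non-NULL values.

(Judy, 4, 4); (Judy, 4, 4); (Mona, 4, 4); (Mona, 4, 4); (Uma, 4, 4); (Uma, 4, 4); (NULL, NULL, 3); (NULL, NULL, 3); (NULL, NULL, 7); (NULL, NULL, 7)

RIGHT JOIN keeps every row from `listings`; unmatched rows get NULL for `agents`'s columns.
Matching on t1.agent_id = t2.agent_id.
- t1[0] agent_id=9 → no match.
- t1[1] agent_id=4 → 2 match(es) in t2 → 2 row(s).
- t1[2] agent_id=8 → no match.
- t1[3] agent_id=4 → 2 match(es) in t2 → 2 row(s).
- t1[4] agent_id=5 → no match.
- t1[5] agent_id=4 → 2 match(es) in t2 → 2 row(s).
- 4 row(s) from t2 found no t1 partner → padded with NULL.
After projecting and ordering:
t1.aname | t1.agent_id | t2.agent_id
Judy | 4 | 4
Judy | 4 | 4
Mona | 4 | 4
Mona | 4 | 4
Uma | 4 | 4
Uma | 4 | 4
NULL | NULL | 3
NULL | NULL | 3
NULL | NULL | 7
NULL | NULL | 7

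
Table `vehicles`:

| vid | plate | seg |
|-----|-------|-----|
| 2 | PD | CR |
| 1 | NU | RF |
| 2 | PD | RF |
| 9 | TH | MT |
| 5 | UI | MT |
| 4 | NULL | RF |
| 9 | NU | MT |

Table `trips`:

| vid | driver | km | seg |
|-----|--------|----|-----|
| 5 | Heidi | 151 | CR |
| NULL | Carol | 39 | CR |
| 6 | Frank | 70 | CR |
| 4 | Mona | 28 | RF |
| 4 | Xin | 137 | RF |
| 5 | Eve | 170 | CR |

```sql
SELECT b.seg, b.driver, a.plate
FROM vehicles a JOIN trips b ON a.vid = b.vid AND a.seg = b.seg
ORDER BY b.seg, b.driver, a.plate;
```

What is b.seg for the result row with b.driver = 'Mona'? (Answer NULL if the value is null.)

RF

INNER JOIN keeps only pairs where the ON condition holds.
Matching on a.vid = b.vid AND a.seg = b.seg. A NULL in a compared column never satisfies the condition.
Matched pairs: 2.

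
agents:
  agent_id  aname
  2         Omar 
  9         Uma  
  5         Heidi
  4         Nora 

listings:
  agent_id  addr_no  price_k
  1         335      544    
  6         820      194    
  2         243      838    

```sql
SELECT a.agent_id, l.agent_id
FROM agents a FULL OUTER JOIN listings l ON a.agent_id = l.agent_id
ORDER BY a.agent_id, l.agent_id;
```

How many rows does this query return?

FULL OUTER JOIN keeps every row from both sides; unmatched rows get NULL for the other side's columns.
Matching on a.agent_id = l.agent_id.
- a[0] agent_id=2 → 1 match(es) in l → 1 row(s).
- a[1] agent_id=9 → no match; kept with NULLs on the l side.
- a[2] agent_id=5 → no match; kept with NULLs on the l side.
- a[3] agent_id=4 → no match; kept with NULLs on the l side.
- 2 row(s) from l found no a partner → padded with NULL.
Total: 1 matched + 5 padded = 6 rows.

6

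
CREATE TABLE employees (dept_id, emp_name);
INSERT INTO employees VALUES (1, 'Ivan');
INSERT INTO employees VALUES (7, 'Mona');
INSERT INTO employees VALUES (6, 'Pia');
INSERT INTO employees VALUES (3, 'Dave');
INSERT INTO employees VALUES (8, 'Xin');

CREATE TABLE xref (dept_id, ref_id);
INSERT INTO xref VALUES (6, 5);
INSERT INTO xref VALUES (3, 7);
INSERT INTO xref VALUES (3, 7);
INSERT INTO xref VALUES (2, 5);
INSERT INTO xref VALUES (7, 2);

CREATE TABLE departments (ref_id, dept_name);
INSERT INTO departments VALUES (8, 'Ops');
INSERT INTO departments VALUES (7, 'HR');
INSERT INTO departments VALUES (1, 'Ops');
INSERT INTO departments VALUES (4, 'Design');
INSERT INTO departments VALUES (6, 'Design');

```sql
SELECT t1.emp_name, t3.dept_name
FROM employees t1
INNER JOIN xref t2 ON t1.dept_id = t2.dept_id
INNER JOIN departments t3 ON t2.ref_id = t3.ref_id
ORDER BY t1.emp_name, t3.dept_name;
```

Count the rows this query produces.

2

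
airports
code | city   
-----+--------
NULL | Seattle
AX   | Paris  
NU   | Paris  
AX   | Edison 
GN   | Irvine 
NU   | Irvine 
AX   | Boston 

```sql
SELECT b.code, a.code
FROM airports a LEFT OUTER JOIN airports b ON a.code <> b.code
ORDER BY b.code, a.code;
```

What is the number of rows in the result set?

23

LEFT JOIN keeps every row from `airports a`; unmatched rows get NULL for `airports b`'s columns.
Matching on a.code <> b.code. A NULL in a compared column never satisfies the condition.
- a[0] code=NULL → no match; kept with NULLs on the b side.
- a[1] code=AX → 3 match(es) in b → 3 row(s).
- a[2] code=NU → 4 match(es) in b → 4 row(s).
- a[3] code=AX → 3 match(es) in b → 3 row(s).
- a[4] code=GN → 5 match(es) in b → 5 row(s).
- a[5] code=NU → 4 match(es) in b → 4 row(s).
- a[6] code=AX → 3 match(es) in b → 3 row(s).
Total: 22 matched + 1 padded = 23 rows.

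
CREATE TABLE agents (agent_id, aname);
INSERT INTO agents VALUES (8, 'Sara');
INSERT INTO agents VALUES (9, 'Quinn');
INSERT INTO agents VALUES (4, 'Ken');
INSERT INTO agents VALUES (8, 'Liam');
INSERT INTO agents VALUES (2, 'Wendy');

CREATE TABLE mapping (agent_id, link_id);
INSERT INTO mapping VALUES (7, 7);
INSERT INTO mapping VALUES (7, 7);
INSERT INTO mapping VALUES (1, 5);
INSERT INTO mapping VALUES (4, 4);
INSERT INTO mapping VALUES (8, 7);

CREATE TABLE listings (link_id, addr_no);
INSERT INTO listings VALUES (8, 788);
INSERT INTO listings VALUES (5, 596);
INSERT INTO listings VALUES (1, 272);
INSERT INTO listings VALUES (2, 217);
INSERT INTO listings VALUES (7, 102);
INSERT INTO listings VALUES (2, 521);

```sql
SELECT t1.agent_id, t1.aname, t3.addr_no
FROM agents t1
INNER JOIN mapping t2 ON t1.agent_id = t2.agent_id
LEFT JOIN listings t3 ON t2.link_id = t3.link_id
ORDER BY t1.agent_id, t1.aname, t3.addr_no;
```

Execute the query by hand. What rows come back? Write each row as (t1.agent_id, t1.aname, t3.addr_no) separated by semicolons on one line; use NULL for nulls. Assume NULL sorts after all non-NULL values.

Joins associate left-to-right: agents INNER JOIN mapping on agent_id gives 3 intermediate row(s).
Then LEFT JOIN `listings t3` on link_id: each of those 3 rows is kept; rows whose t2.link_id has no match in t3 get NULL for t3's columns.

(4, Ken, NULL); (8, Liam, 102); (8, Sara, 102)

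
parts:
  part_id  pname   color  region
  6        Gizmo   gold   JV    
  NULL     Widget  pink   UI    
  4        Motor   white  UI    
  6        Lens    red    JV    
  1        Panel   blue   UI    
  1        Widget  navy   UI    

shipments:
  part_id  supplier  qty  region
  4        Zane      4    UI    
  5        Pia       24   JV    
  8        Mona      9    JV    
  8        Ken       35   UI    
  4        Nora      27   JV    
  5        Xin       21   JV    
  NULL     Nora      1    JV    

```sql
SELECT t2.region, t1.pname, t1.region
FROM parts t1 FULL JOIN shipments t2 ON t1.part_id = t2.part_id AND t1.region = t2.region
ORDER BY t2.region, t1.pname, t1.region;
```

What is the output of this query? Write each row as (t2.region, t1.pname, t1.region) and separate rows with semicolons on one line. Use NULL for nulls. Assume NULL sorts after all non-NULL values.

(JV, NULL, NULL); (JV, NULL, NULL); (JV, NULL, NULL); (JV, NULL, NULL); (JV, NULL, NULL); (UI, Motor, UI); (UI, NULL, NULL); (NULL, Gizmo, JV); (NULL, Lens, JV); (NULL, Panel, UI); (NULL, Widget, UI); (NULL, Widget, UI)

FULL OUTER JOIN keeps every row from both sides; unmatched rows get NULL for the other side's columns.
Matching on t1.part_id = t2.part_id AND t1.region = t2.region. A NULL in a compared column never satisfies the condition.
Matched pairs: 1; unmatched t1 rows kept: 5; unmatched t2 rows kept: 6.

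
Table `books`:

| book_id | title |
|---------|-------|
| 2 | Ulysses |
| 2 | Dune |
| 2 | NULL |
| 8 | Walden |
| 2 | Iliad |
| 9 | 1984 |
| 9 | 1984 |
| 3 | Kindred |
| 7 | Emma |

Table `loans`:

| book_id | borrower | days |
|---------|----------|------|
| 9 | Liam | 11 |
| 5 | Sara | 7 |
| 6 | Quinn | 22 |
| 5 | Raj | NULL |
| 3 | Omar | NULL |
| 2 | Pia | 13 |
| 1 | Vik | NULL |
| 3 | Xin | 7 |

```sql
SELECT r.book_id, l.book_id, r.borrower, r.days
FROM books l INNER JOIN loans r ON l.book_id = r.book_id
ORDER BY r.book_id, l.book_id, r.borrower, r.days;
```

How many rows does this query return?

8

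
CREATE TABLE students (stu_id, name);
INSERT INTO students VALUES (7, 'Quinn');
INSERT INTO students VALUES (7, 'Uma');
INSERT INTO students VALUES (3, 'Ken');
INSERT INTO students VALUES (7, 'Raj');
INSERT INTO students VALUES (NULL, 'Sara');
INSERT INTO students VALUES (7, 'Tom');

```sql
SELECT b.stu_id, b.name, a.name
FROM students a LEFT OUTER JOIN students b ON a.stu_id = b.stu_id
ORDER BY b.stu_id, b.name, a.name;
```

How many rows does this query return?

18

LEFT JOIN keeps every row from `students a`; unmatched rows get NULL for `students b`'s columns.
Matching on a.stu_id = b.stu_id. A NULL in a compared column never satisfies the condition.
- stu_id=7: 4 matching b row(s), so 4 row(s) emitted.
- stu_id=7: 4 matching b row(s), so 4 row(s) emitted.
- stu_id=3: 1 matching b row(s), so 1 row(s) emitted.
- stu_id=7: 4 matching b row(s), so 4 row(s) emitted.
- stu_id=NULL: no b row matches, row kept with b columns NULL.
- stu_id=7: 4 matching b row(s), so 4 row(s) emitted.
Total: 17 matched + 1 padded = 18 rows.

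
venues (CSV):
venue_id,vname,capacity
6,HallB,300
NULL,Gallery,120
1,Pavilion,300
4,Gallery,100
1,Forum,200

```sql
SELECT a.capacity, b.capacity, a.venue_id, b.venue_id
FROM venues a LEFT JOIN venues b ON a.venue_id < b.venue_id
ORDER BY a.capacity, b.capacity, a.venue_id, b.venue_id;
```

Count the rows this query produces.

LEFT JOIN keeps every row from `venues a`; unmatched rows get NULL for `venues b`'s columns.
Matching on a.venue_id < b.venue_id. A NULL in a compared column never satisfies the condition.
- a row (venue_id=6): no match → kept, b columns NULL.
- a row (venue_id=NULL): no match → kept, b columns NULL.
- a row (venue_id=1): matches 2 b row(s) → 2 output row(s).
- a row (venue_id=4): matches 1 b row(s) → 1 output row(s).
- a row (venue_id=1): matches 2 b row(s) → 2 output row(s).
Total: 5 matched + 2 padded = 7 rows.

7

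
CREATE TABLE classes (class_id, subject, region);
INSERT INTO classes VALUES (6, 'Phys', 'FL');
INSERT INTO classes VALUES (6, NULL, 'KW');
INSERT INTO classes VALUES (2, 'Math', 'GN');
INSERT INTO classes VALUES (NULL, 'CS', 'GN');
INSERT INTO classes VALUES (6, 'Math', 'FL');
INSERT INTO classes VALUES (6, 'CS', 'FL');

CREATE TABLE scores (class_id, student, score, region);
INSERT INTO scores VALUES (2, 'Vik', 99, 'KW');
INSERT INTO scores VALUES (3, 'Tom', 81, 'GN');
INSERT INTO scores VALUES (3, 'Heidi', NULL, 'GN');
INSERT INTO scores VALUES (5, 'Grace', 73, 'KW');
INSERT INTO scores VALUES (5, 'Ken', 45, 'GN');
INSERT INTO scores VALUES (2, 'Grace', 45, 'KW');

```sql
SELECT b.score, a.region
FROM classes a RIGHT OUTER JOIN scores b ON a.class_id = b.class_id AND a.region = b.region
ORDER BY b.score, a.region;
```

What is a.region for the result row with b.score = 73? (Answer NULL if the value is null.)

NULL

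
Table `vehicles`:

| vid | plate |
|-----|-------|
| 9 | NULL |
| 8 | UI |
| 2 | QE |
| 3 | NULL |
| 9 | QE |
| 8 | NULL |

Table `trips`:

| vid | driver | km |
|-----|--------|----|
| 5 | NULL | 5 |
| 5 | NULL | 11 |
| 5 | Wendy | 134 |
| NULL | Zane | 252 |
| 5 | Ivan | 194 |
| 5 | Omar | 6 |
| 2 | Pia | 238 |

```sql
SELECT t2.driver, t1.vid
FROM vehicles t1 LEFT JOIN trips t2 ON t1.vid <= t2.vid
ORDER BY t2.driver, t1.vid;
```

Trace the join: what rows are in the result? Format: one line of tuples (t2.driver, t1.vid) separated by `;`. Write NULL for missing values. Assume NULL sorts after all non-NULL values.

LEFT JOIN keeps every row from `vehicles`; unmatched rows get NULL for `trips`'s columns.
Matching on t1.vid <= t2.vid. A NULL in a compared column never satisfies the condition.
- t1 (vid=9) has no partner → padded with NULL.
- t1 (vid=8) has no partner → padded with NULL.
- t1 (vid=2) pairs with 6 row(s) of t2.
- t1 (vid=3) pairs with 5 row(s) of t2.
- t1 (vid=9) has no partner → padded with NULL.
- t1 (vid=8) has no partner → padded with NULL.

(Ivan, 2); (Ivan, 3); (Omar, 2); (Omar, 3); (Pia, 2); (Wendy, 2); (Wendy, 3); (NULL, 2); (NULL, 2); (NULL, 3); (NULL, 3); (NULL, 8); (NULL, 8); (NULL, 9); (NULL, 9)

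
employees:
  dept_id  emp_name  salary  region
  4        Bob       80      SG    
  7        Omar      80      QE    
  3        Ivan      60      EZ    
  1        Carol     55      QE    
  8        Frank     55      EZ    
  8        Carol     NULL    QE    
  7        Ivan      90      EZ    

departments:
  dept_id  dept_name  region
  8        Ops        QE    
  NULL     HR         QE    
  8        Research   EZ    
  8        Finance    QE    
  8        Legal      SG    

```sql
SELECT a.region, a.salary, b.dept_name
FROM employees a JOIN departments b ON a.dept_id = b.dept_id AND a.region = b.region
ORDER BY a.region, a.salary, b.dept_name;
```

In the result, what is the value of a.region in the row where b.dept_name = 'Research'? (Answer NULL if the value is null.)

EZ

INNER JOIN keeps only pairs where the ON condition holds.
Matching on a.dept_id = b.dept_id AND a.region = b.region. A NULL in a compared column never satisfies the condition.
Matched pairs: 3.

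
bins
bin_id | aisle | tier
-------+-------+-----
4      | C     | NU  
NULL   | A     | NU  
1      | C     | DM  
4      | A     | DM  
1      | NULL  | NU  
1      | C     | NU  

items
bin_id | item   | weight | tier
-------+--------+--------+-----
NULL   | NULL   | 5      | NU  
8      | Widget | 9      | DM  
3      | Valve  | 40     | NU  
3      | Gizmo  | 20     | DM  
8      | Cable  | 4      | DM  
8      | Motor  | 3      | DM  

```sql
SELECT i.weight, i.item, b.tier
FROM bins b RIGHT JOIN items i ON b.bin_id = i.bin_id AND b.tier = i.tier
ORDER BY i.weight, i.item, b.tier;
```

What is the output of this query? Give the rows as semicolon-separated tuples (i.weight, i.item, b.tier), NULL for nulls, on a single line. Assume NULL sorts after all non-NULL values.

(3, Motor, NULL); (4, Cable, NULL); (5, NULL, NULL); (9, Widget, NULL); (20, Gizmo, NULL); (40, Valve, NULL)

RIGHT JOIN keeps every row from `items`; unmatched rows get NULL for `bins`'s columns.
Matching on b.bin_id = i.bin_id AND b.tier = i.tier. A NULL in a compared column never satisfies the condition.
- b row (bin_id=4, tier=NU): no match.
- b row (bin_id=NULL, tier=NU): no match.
- b row (bin_id=1, tier=DM): no match.
- b row (bin_id=4, tier=DM): no match.
- b row (bin_id=1, tier=NU): no match.
- b row (bin_id=1, tier=NU): no match.
- plus 6 unmatched i row(s), each kept with NULL b columns.
After projecting and ordering:
i.weight | i.item | b.tier
3 | Motor | NULL
4 | Cable | NULL
5 | NULL | NULL
9 | Widget | NULL
20 | Gizmo | NULL
40 | Valve | NULL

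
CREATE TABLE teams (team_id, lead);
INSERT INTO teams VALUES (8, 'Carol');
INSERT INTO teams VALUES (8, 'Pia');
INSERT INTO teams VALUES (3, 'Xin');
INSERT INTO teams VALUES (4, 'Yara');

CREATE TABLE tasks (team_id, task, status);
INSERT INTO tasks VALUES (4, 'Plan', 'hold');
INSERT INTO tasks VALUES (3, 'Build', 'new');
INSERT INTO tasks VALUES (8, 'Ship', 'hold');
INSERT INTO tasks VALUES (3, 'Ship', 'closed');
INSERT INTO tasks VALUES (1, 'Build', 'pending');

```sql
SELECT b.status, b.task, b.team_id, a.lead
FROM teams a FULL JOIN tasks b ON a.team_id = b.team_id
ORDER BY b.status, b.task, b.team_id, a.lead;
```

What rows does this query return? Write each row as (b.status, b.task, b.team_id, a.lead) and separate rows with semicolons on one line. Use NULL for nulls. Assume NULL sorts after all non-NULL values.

FULL OUTER JOIN keeps every row from both sides; unmatched rows get NULL for the other side's columns.
Matching on a.team_id = b.team_id.
Matched pairs: 5; unmatched a rows kept: 0; unmatched b rows kept: 1.

(closed, Ship, 3, Xin); (hold, Plan, 4, Yara); (hold, Ship, 8, Carol); (hold, Ship, 8, Pia); (new, Build, 3, Xin); (pending, Build, 1, NULL)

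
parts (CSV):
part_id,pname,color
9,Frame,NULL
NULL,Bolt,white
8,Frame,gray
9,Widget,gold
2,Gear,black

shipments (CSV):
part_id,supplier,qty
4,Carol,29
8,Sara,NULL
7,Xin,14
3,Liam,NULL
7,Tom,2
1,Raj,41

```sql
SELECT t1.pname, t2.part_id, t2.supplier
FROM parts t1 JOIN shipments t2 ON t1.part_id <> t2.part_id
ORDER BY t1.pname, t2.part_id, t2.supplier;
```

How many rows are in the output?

INNER JOIN keeps only pairs where the ON condition holds.
Matching on t1.part_id <> t2.part_id. A NULL in a compared column never satisfies the condition.
- t1 row (part_id=9): matches 6 t2 row(s) → 6 output row(s).
- t1 row (part_id=NULL): no match → dropped.
- t1 row (part_id=8): matches 5 t2 row(s) → 5 output row(s).
- t1 row (part_id=9): matches 6 t2 row(s) → 6 output row(s).
- t1 row (part_id=2): matches 6 t2 row(s) → 6 output row(s).
Total: 23 rows.

23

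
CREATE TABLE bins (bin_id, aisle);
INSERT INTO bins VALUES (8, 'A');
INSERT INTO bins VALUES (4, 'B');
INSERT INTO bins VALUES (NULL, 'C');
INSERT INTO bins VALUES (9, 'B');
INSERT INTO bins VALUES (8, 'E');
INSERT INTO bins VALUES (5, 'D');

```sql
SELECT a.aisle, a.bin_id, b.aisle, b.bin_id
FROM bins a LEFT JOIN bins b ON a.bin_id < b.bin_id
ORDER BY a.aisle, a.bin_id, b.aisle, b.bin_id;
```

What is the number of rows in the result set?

11

LEFT JOIN keeps every row from `bins a`; unmatched rows get NULL for `bins b`'s columns.
Matching on a.bin_id < b.bin_id. A NULL in a compared column never satisfies the condition.
- a (bin_id=8) pairs with 1 row(s) of b.
- a (bin_id=4) pairs with 4 row(s) of b.
- a (bin_id=NULL) has no partner → padded with NULL.
- a (bin_id=9) has no partner → padded with NULL.
- a (bin_id=8) pairs with 1 row(s) of b.
- a (bin_id=5) pairs with 3 row(s) of b.
Total: 9 matched + 2 padded = 11 rows.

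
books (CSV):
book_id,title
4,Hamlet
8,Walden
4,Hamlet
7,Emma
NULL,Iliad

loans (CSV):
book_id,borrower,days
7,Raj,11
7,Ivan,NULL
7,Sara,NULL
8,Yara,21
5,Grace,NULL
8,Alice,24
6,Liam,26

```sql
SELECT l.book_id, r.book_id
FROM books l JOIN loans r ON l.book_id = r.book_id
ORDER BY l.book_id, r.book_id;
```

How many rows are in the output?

INNER JOIN keeps only pairs where the ON condition holds.
Matching on l.book_id = r.book_id. A NULL in a compared column never satisfies the condition.
- l row (book_id=4): no match → dropped.
- l row (book_id=8): matches 2 r row(s) → 2 output row(s).
- l row (book_id=4): no match → dropped.
- l row (book_id=7): matches 3 r row(s) → 3 output row(s).
- l row (book_id=NULL): no match → dropped.
Total: 5 rows.

5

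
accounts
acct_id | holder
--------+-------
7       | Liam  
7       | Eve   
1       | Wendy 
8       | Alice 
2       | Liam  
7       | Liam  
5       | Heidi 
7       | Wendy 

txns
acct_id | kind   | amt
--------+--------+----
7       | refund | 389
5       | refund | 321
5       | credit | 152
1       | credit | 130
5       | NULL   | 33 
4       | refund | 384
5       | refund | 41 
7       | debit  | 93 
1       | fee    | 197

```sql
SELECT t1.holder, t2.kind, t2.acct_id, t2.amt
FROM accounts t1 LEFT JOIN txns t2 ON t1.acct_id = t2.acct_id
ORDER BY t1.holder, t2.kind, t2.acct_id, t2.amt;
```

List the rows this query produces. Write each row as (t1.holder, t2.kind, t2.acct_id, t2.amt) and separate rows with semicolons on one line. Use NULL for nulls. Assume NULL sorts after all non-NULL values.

(Alice, NULL, NULL, NULL); (Eve, debit, 7, 93); (Eve, refund, 7, 389); (Heidi, credit, 5, 152); (Heidi, refund, 5, 41); (Heidi, refund, 5, 321); (Heidi, NULL, 5, 33); (Liam, debit, 7, 93); (Liam, debit, 7, 93); (Liam, refund, 7, 389); (Liam, refund, 7, 389); (Liam, NULL, NULL, NULL); (Wendy, credit, 1, 130); (Wendy, debit, 7, 93); (Wendy, fee, 1, 197); (Wendy, refund, 7, 389)

LEFT JOIN keeps every row from `accounts`; unmatched rows get NULL for `txns`'s columns.
Matching on t1.acct_id = t2.acct_id.
- acct_id=7: 2 matching t2 row(s), so 2 row(s) emitted.
- acct_id=7: 2 matching t2 row(s), so 2 row(s) emitted.
- acct_id=1: 2 matching t2 row(s), so 2 row(s) emitted.
- acct_id=8: no t2 row matches, row kept with t2 columns NULL.
- acct_id=2: no t2 row matches, row kept with t2 columns NULL.
- acct_id=7: 2 matching t2 row(s), so 2 row(s) emitted.
- acct_id=5: 4 matching t2 row(s), so 4 row(s) emitted.
- acct_id=7: 2 matching t2 row(s), so 2 row(s) emitted.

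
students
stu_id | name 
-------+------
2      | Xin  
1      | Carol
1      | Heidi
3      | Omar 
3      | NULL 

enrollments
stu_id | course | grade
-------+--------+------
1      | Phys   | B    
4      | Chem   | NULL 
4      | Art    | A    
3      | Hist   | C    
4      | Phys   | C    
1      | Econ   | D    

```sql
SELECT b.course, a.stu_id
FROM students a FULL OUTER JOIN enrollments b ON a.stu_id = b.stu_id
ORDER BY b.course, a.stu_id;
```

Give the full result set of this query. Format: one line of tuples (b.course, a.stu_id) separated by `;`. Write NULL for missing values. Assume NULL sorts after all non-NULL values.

(Art, NULL); (Chem, NULL); (Econ, 1); (Econ, 1); (Hist, 3); (Hist, 3); (Phys, 1); (Phys, 1); (Phys, NULL); (NULL, 2)

FULL OUTER JOIN keeps every row from both sides; unmatched rows get NULL for the other side's columns.
Matching on a.stu_id = b.stu_id.
- a[0] stu_id=2 → no match; kept with NULLs on the b side.
- a[1] stu_id=1 → 2 match(es) in b → 2 row(s).
- a[2] stu_id=1 → 2 match(es) in b → 2 row(s).
- a[3] stu_id=3 → 1 match(es) in b → 1 row(s).
- a[4] stu_id=3 → 1 match(es) in b → 1 row(s).
- 3 row(s) from b found no a partner → padded with NULL.
After projecting and ordering:
b.course | a.stu_id
Art | NULL
Chem | NULL
Econ | 1
Econ | 1
Hist | 3
Hist | 3
Phys | 1
Phys | 1
Phys | NULL
NULL | 2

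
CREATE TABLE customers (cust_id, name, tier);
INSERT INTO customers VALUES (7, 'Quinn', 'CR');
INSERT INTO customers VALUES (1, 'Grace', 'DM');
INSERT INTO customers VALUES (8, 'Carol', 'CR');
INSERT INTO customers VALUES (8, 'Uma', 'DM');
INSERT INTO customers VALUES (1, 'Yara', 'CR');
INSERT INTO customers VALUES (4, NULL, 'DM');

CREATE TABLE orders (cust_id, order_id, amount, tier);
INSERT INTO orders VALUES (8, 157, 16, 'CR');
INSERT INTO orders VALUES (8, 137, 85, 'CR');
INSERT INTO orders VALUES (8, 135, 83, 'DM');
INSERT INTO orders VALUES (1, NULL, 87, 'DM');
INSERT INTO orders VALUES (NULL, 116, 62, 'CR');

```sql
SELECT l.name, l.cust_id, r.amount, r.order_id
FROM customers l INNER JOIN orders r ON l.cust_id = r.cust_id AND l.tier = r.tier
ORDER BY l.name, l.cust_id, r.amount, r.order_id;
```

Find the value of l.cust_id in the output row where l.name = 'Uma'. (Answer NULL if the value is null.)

8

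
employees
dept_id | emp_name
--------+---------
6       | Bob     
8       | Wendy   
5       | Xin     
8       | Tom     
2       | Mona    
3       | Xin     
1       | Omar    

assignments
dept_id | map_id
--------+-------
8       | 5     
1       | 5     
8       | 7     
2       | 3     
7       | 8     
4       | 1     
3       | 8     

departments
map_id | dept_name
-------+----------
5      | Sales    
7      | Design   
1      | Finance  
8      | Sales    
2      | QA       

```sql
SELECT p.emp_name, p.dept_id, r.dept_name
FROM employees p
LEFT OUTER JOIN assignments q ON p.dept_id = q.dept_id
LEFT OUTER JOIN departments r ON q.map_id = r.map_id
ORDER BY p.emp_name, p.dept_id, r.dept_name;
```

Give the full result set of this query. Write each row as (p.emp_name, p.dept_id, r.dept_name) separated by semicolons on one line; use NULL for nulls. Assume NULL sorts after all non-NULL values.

(Bob, 6, NULL); (Mona, 2, NULL); (Omar, 1, Sales); (Tom, 8, Design); (Tom, 8, Sales); (Wendy, 8, Design); (Wendy, 8, Sales); (Xin, 3, Sales); (Xin, 5, NULL)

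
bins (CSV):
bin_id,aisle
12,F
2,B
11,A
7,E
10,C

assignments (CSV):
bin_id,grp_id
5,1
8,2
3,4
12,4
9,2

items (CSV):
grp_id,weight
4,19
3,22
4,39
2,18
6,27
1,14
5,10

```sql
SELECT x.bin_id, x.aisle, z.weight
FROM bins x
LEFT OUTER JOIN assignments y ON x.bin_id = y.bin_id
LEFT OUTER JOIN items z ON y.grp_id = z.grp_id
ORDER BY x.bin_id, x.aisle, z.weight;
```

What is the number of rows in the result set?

Step 1 — x LEFT JOIN y on bin_id → 5 row(s).
Then LEFT JOIN `items z` on grp_id: each of those 5 rows is kept; rows whose y.grp_id has no match in z get NULL for z's columns.
Result: 6 row(s).

6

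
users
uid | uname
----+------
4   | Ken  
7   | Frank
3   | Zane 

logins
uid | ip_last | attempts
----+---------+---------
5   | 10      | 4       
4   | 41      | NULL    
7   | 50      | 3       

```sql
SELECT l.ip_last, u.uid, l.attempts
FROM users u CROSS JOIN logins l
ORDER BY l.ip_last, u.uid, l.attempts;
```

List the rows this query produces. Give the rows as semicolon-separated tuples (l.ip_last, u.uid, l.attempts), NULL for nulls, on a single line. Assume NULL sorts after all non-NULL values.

(10, 3, 4); (10, 4, 4); (10, 7, 4); (41, 3, NULL); (41, 4, NULL); (41, 7, NULL); (50, 3, 3); (50, 4, 3); (50, 7, 3)

CROSS JOIN pairs every row of `users` with every row of `logins`: 3 × 3 = 9 rows.
After projecting and ordering:
l.ip_last | u.uid | l.attempts
10 | 3 | 4
10 | 4 | 4
10 | 7 | 4
41 | 3 | NULL
41 | 4 | NULL
41 | 7 | NULL
50 | 3 | 3
50 | 4 | 3
50 | 7 | 3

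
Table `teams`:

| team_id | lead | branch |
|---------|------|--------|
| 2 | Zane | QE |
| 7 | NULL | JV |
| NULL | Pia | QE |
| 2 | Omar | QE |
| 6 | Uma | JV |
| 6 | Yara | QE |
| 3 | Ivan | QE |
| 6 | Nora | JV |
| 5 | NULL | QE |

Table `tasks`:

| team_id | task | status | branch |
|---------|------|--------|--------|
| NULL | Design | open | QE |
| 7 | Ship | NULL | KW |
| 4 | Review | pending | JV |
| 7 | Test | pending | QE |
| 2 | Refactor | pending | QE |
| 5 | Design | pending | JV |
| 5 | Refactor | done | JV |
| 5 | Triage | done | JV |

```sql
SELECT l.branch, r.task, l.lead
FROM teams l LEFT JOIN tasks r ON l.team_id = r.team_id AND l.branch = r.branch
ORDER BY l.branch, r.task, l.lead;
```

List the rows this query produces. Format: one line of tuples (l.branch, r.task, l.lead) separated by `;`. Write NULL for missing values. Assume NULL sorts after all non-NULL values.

(JV, NULL, Nora); (JV, NULL, Uma); (JV, NULL, NULL); (QE, Refactor, Omar); (QE, Refactor, Zane); (QE, NULL, Ivan); (QE, NULL, Pia); (QE, NULL, Yara); (QE, NULL, NULL)

LEFT JOIN keeps every row from `teams`; unmatched rows get NULL for `tasks`'s columns.
Matching on l.team_id = r.team_id AND l.branch = r.branch. A NULL in a compared column never satisfies the condition.
- l (team_id=2, branch=QE) pairs with 1 row(s) of r.
- l (team_id=7, branch=JV) has no partner → padded with NULL.
- l (team_id=NULL, branch=QE) has no partner → padded with NULL.
- l (team_id=2, branch=QE) pairs with 1 row(s) of r.
- l (team_id=6, branch=JV) has no partner → padded with NULL.
- l (team_id=6, branch=QE) has no partner → padded with NULL.
- l (team_id=3, branch=QE) has no partner → padded with NULL.
- l (team_id=6, branch=JV) has no partner → padded with NULL.
- l (team_id=5, branch=QE) has no partner → padded with NULL.
After projecting and ordering:
l.branch | r.task | l.lead
JV | NULL | Nora
JV | NULL | Uma
JV | NULL | NULL
QE | Refactor | Omar
QE | Refactor | Zane
QE | NULL | Ivan
QE | NULL | Pia
QE | NULL | Yara
QE | NULL | NULL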